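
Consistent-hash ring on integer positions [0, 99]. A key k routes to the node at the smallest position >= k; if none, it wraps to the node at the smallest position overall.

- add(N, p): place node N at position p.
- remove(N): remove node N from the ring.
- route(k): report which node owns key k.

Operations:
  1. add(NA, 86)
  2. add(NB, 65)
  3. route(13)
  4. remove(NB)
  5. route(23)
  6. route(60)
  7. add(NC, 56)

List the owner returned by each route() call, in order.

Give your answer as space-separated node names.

Op 1: add NA@86 -> ring=[86:NA]
Op 2: add NB@65 -> ring=[65:NB,86:NA]
Op 3: route key 13: smallest pos >= 13 is 65 -> NB
Op 4: remove NB -> ring=[86:NA]
Op 5: route key 23: smallest pos >= 23 is 86 -> NA
Op 6: route key 60: smallest pos >= 60 is 86 -> NA
Op 7: add NC@56 -> ring=[56:NC,86:NA]

Answer: NB NA NA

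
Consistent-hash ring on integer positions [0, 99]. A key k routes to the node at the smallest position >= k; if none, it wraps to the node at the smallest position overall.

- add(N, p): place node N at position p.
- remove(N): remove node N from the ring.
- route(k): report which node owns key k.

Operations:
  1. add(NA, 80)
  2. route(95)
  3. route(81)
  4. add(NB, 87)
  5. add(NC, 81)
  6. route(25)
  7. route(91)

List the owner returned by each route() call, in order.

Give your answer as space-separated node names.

Op 1: add NA@80 -> ring=[80:NA]
Op 2: route key 95: none >= 95, wrap to smallest pos 80 -> NA
Op 3: route key 81: none >= 81, wrap to smallest pos 80 -> NA
Op 4: add NB@87 -> ring=[80:NA,87:NB]
Op 5: add NC@81 -> ring=[80:NA,81:NC,87:NB]
Op 6: route key 25: smallest pos >= 25 is 80 -> NA
Op 7: route key 91: none >= 91, wrap to smallest pos 80 -> NA

Answer: NA NA NA NA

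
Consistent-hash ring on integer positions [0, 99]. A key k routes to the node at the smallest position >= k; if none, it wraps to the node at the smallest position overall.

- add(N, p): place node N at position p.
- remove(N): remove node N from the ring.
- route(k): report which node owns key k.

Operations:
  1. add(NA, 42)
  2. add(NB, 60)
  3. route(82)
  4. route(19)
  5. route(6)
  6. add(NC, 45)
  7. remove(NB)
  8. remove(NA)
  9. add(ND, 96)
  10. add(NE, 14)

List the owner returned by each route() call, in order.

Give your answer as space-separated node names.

Op 1: add NA@42 -> ring=[42:NA]
Op 2: add NB@60 -> ring=[42:NA,60:NB]
Op 3: route key 82: none >= 82, wrap to smallest pos 42 -> NA
Op 4: route key 19: smallest pos >= 19 is 42 -> NA
Op 5: route key 6: smallest pos >= 6 is 42 -> NA
Op 6: add NC@45 -> ring=[42:NA,45:NC,60:NB]
Op 7: remove NB -> ring=[42:NA,45:NC]
Op 8: remove NA -> ring=[45:NC]
Op 9: add ND@96 -> ring=[45:NC,96:ND]
Op 10: add NE@14 -> ring=[14:NE,45:NC,96:ND]

Answer: NA NA NA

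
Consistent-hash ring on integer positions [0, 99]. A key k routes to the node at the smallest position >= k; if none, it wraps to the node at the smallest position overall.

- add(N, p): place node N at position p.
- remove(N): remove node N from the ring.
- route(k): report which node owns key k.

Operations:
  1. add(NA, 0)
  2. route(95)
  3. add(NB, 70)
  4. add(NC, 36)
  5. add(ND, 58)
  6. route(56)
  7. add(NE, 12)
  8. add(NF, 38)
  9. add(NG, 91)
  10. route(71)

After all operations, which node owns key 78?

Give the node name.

Answer: NG

Derivation:
Op 1: add NA@0 -> ring=[0:NA]
Op 2: route key 95: none >= 95, wrap to smallest pos 0 -> NA
Op 3: add NB@70 -> ring=[0:NA,70:NB]
Op 4: add NC@36 -> ring=[0:NA,36:NC,70:NB]
Op 5: add ND@58 -> ring=[0:NA,36:NC,58:ND,70:NB]
Op 6: route key 56: smallest pos >= 56 is 58 -> ND
Op 7: add NE@12 -> ring=[0:NA,12:NE,36:NC,58:ND,70:NB]
Op 8: add NF@38 -> ring=[0:NA,12:NE,36:NC,38:NF,58:ND,70:NB]
Op 9: add NG@91 -> ring=[0:NA,12:NE,36:NC,38:NF,58:ND,70:NB,91:NG]
Op 10: route key 71: smallest pos >= 71 is 91 -> NG
Final route key 78: smallest pos >= 78 is 91 -> NG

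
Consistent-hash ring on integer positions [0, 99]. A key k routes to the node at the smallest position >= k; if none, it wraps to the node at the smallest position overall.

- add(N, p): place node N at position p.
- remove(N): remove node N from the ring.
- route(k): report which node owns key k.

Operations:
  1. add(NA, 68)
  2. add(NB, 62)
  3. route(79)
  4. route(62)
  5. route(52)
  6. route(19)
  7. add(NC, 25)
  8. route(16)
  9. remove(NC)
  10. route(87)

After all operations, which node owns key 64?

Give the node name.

Op 1: add NA@68 -> ring=[68:NA]
Op 2: add NB@62 -> ring=[62:NB,68:NA]
Op 3: route key 79: none >= 79, wrap to smallest pos 62 -> NB
Op 4: route key 62: smallest pos >= 62 is 62 -> NB
Op 5: route key 52: smallest pos >= 52 is 62 -> NB
Op 6: route key 19: smallest pos >= 19 is 62 -> NB
Op 7: add NC@25 -> ring=[25:NC,62:NB,68:NA]
Op 8: route key 16: smallest pos >= 16 is 25 -> NC
Op 9: remove NC -> ring=[62:NB,68:NA]
Op 10: route key 87: none >= 87, wrap to smallest pos 62 -> NB
Final route key 64: smallest pos >= 64 is 68 -> NA

Answer: NA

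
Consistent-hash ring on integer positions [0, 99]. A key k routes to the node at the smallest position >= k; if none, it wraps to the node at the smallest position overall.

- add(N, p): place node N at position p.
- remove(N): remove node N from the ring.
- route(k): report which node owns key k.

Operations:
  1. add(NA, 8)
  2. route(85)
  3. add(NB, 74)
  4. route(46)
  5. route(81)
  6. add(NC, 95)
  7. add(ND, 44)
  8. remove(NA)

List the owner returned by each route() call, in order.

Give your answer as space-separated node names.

Answer: NA NB NA

Derivation:
Op 1: add NA@8 -> ring=[8:NA]
Op 2: route key 85: none >= 85, wrap to smallest pos 8 -> NA
Op 3: add NB@74 -> ring=[8:NA,74:NB]
Op 4: route key 46: smallest pos >= 46 is 74 -> NB
Op 5: route key 81: none >= 81, wrap to smallest pos 8 -> NA
Op 6: add NC@95 -> ring=[8:NA,74:NB,95:NC]
Op 7: add ND@44 -> ring=[8:NA,44:ND,74:NB,95:NC]
Op 8: remove NA -> ring=[44:ND,74:NB,95:NC]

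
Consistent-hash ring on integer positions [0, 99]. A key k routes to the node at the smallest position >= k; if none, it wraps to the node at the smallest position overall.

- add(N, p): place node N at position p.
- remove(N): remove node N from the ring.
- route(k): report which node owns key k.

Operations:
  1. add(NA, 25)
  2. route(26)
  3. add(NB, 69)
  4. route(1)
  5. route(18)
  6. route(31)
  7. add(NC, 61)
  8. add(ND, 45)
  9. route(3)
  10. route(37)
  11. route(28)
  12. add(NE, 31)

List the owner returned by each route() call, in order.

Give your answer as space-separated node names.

Op 1: add NA@25 -> ring=[25:NA]
Op 2: route key 26: none >= 26, wrap to smallest pos 25 -> NA
Op 3: add NB@69 -> ring=[25:NA,69:NB]
Op 4: route key 1: smallest pos >= 1 is 25 -> NA
Op 5: route key 18: smallest pos >= 18 is 25 -> NA
Op 6: route key 31: smallest pos >= 31 is 69 -> NB
Op 7: add NC@61 -> ring=[25:NA,61:NC,69:NB]
Op 8: add ND@45 -> ring=[25:NA,45:ND,61:NC,69:NB]
Op 9: route key 3: smallest pos >= 3 is 25 -> NA
Op 10: route key 37: smallest pos >= 37 is 45 -> ND
Op 11: route key 28: smallest pos >= 28 is 45 -> ND
Op 12: add NE@31 -> ring=[25:NA,31:NE,45:ND,61:NC,69:NB]

Answer: NA NA NA NB NA ND ND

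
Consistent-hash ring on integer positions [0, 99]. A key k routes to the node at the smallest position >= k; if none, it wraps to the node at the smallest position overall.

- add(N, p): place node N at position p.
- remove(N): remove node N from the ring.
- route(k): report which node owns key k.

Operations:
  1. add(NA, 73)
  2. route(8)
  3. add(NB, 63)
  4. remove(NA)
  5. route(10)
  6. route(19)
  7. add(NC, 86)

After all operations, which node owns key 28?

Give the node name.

Answer: NB

Derivation:
Op 1: add NA@73 -> ring=[73:NA]
Op 2: route key 8: smallest pos >= 8 is 73 -> NA
Op 3: add NB@63 -> ring=[63:NB,73:NA]
Op 4: remove NA -> ring=[63:NB]
Op 5: route key 10: smallest pos >= 10 is 63 -> NB
Op 6: route key 19: smallest pos >= 19 is 63 -> NB
Op 7: add NC@86 -> ring=[63:NB,86:NC]
Final route key 28: smallest pos >= 28 is 63 -> NB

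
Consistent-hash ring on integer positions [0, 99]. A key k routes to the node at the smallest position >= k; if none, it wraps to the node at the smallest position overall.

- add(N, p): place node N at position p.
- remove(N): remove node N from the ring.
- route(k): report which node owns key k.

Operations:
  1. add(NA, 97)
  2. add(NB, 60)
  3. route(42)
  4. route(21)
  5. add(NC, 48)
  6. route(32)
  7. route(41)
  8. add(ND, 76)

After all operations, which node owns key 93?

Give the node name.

Op 1: add NA@97 -> ring=[97:NA]
Op 2: add NB@60 -> ring=[60:NB,97:NA]
Op 3: route key 42: smallest pos >= 42 is 60 -> NB
Op 4: route key 21: smallest pos >= 21 is 60 -> NB
Op 5: add NC@48 -> ring=[48:NC,60:NB,97:NA]
Op 6: route key 32: smallest pos >= 32 is 48 -> NC
Op 7: route key 41: smallest pos >= 41 is 48 -> NC
Op 8: add ND@76 -> ring=[48:NC,60:NB,76:ND,97:NA]
Final route key 93: smallest pos >= 93 is 97 -> NA

Answer: NA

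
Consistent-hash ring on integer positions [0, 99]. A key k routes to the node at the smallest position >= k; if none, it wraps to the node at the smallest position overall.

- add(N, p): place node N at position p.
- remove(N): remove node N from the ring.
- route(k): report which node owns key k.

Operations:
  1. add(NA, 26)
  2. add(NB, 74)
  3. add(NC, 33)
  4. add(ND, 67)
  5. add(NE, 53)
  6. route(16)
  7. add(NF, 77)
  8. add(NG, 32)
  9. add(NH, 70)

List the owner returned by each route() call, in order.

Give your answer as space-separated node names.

Op 1: add NA@26 -> ring=[26:NA]
Op 2: add NB@74 -> ring=[26:NA,74:NB]
Op 3: add NC@33 -> ring=[26:NA,33:NC,74:NB]
Op 4: add ND@67 -> ring=[26:NA,33:NC,67:ND,74:NB]
Op 5: add NE@53 -> ring=[26:NA,33:NC,53:NE,67:ND,74:NB]
Op 6: route key 16: smallest pos >= 16 is 26 -> NA
Op 7: add NF@77 -> ring=[26:NA,33:NC,53:NE,67:ND,74:NB,77:NF]
Op 8: add NG@32 -> ring=[26:NA,32:NG,33:NC,53:NE,67:ND,74:NB,77:NF]
Op 9: add NH@70 -> ring=[26:NA,32:NG,33:NC,53:NE,67:ND,70:NH,74:NB,77:NF]

Answer: NA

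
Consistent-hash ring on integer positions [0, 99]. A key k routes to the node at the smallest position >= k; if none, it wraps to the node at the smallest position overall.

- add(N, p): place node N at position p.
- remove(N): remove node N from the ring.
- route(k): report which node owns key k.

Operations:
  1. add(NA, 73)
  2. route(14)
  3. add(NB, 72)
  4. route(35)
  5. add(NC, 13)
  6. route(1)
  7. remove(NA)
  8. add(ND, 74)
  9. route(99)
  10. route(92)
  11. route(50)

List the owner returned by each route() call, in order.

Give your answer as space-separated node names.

Op 1: add NA@73 -> ring=[73:NA]
Op 2: route key 14: smallest pos >= 14 is 73 -> NA
Op 3: add NB@72 -> ring=[72:NB,73:NA]
Op 4: route key 35: smallest pos >= 35 is 72 -> NB
Op 5: add NC@13 -> ring=[13:NC,72:NB,73:NA]
Op 6: route key 1: smallest pos >= 1 is 13 -> NC
Op 7: remove NA -> ring=[13:NC,72:NB]
Op 8: add ND@74 -> ring=[13:NC,72:NB,74:ND]
Op 9: route key 99: none >= 99, wrap to smallest pos 13 -> NC
Op 10: route key 92: none >= 92, wrap to smallest pos 13 -> NC
Op 11: route key 50: smallest pos >= 50 is 72 -> NB

Answer: NA NB NC NC NC NB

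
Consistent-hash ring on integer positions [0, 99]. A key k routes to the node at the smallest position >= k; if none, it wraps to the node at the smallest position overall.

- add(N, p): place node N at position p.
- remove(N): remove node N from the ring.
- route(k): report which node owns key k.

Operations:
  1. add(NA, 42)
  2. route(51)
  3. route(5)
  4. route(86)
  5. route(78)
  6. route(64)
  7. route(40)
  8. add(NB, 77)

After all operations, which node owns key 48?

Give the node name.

Op 1: add NA@42 -> ring=[42:NA]
Op 2: route key 51: none >= 51, wrap to smallest pos 42 -> NA
Op 3: route key 5: smallest pos >= 5 is 42 -> NA
Op 4: route key 86: none >= 86, wrap to smallest pos 42 -> NA
Op 5: route key 78: none >= 78, wrap to smallest pos 42 -> NA
Op 6: route key 64: none >= 64, wrap to smallest pos 42 -> NA
Op 7: route key 40: smallest pos >= 40 is 42 -> NA
Op 8: add NB@77 -> ring=[42:NA,77:NB]
Final route key 48: smallest pos >= 48 is 77 -> NB

Answer: NB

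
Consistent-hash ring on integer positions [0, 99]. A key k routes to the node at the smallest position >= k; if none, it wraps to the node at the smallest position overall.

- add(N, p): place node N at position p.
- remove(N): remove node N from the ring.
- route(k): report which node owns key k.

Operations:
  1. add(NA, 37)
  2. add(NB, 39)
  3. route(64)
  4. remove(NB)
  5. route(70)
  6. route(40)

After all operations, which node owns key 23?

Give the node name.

Answer: NA

Derivation:
Op 1: add NA@37 -> ring=[37:NA]
Op 2: add NB@39 -> ring=[37:NA,39:NB]
Op 3: route key 64: none >= 64, wrap to smallest pos 37 -> NA
Op 4: remove NB -> ring=[37:NA]
Op 5: route key 70: none >= 70, wrap to smallest pos 37 -> NA
Op 6: route key 40: none >= 40, wrap to smallest pos 37 -> NA
Final route key 23: smallest pos >= 23 is 37 -> NA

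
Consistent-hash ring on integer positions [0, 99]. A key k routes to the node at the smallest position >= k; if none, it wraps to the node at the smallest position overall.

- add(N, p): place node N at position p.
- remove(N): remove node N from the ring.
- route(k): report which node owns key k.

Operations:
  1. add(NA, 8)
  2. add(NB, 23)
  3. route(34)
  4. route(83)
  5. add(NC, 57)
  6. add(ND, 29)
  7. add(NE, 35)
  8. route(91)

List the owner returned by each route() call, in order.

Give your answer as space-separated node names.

Op 1: add NA@8 -> ring=[8:NA]
Op 2: add NB@23 -> ring=[8:NA,23:NB]
Op 3: route key 34: none >= 34, wrap to smallest pos 8 -> NA
Op 4: route key 83: none >= 83, wrap to smallest pos 8 -> NA
Op 5: add NC@57 -> ring=[8:NA,23:NB,57:NC]
Op 6: add ND@29 -> ring=[8:NA,23:NB,29:ND,57:NC]
Op 7: add NE@35 -> ring=[8:NA,23:NB,29:ND,35:NE,57:NC]
Op 8: route key 91: none >= 91, wrap to smallest pos 8 -> NA

Answer: NA NA NA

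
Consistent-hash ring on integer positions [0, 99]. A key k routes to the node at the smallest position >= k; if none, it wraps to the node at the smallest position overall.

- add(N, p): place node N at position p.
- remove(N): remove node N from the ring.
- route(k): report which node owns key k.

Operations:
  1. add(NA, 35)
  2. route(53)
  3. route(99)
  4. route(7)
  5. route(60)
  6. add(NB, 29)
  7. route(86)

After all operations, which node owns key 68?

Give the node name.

Op 1: add NA@35 -> ring=[35:NA]
Op 2: route key 53: none >= 53, wrap to smallest pos 35 -> NA
Op 3: route key 99: none >= 99, wrap to smallest pos 35 -> NA
Op 4: route key 7: smallest pos >= 7 is 35 -> NA
Op 5: route key 60: none >= 60, wrap to smallest pos 35 -> NA
Op 6: add NB@29 -> ring=[29:NB,35:NA]
Op 7: route key 86: none >= 86, wrap to smallest pos 29 -> NB
Final route key 68: none >= 68, wrap to smallest pos 29 -> NB

Answer: NB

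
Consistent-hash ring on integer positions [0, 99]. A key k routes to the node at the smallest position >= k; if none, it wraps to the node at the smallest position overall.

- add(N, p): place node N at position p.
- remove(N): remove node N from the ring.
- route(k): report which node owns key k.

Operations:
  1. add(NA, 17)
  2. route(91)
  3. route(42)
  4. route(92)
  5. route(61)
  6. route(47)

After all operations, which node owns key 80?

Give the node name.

Answer: NA

Derivation:
Op 1: add NA@17 -> ring=[17:NA]
Op 2: route key 91: none >= 91, wrap to smallest pos 17 -> NA
Op 3: route key 42: none >= 42, wrap to smallest pos 17 -> NA
Op 4: route key 92: none >= 92, wrap to smallest pos 17 -> NA
Op 5: route key 61: none >= 61, wrap to smallest pos 17 -> NA
Op 6: route key 47: none >= 47, wrap to smallest pos 17 -> NA
Final route key 80: none >= 80, wrap to smallest pos 17 -> NA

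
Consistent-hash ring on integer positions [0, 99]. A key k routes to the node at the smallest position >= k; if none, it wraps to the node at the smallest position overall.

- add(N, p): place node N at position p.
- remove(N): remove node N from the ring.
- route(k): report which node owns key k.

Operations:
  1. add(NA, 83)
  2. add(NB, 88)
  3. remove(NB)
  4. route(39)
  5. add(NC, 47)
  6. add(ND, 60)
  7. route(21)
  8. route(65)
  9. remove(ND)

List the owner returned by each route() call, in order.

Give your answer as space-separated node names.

Answer: NA NC NA

Derivation:
Op 1: add NA@83 -> ring=[83:NA]
Op 2: add NB@88 -> ring=[83:NA,88:NB]
Op 3: remove NB -> ring=[83:NA]
Op 4: route key 39: smallest pos >= 39 is 83 -> NA
Op 5: add NC@47 -> ring=[47:NC,83:NA]
Op 6: add ND@60 -> ring=[47:NC,60:ND,83:NA]
Op 7: route key 21: smallest pos >= 21 is 47 -> NC
Op 8: route key 65: smallest pos >= 65 is 83 -> NA
Op 9: remove ND -> ring=[47:NC,83:NA]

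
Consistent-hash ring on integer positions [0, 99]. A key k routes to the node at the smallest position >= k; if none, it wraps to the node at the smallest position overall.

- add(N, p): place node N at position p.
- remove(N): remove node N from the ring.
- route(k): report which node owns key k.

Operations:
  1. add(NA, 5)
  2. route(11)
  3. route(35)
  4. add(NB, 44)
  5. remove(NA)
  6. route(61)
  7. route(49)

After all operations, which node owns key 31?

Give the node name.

Answer: NB

Derivation:
Op 1: add NA@5 -> ring=[5:NA]
Op 2: route key 11: none >= 11, wrap to smallest pos 5 -> NA
Op 3: route key 35: none >= 35, wrap to smallest pos 5 -> NA
Op 4: add NB@44 -> ring=[5:NA,44:NB]
Op 5: remove NA -> ring=[44:NB]
Op 6: route key 61: none >= 61, wrap to smallest pos 44 -> NB
Op 7: route key 49: none >= 49, wrap to smallest pos 44 -> NB
Final route key 31: smallest pos >= 31 is 44 -> NB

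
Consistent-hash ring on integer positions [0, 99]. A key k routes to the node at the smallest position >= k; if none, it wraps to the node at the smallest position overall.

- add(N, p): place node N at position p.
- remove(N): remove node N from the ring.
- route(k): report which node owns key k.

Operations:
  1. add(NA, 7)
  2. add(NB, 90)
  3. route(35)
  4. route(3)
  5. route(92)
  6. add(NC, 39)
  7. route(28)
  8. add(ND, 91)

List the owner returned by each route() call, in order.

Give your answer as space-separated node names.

Answer: NB NA NA NC

Derivation:
Op 1: add NA@7 -> ring=[7:NA]
Op 2: add NB@90 -> ring=[7:NA,90:NB]
Op 3: route key 35: smallest pos >= 35 is 90 -> NB
Op 4: route key 3: smallest pos >= 3 is 7 -> NA
Op 5: route key 92: none >= 92, wrap to smallest pos 7 -> NA
Op 6: add NC@39 -> ring=[7:NA,39:NC,90:NB]
Op 7: route key 28: smallest pos >= 28 is 39 -> NC
Op 8: add ND@91 -> ring=[7:NA,39:NC,90:NB,91:ND]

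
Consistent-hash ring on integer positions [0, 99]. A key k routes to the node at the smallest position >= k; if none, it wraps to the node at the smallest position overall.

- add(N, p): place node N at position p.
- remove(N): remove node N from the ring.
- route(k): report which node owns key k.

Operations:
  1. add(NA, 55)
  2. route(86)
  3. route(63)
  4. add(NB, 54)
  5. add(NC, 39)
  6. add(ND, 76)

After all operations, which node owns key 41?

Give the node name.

Op 1: add NA@55 -> ring=[55:NA]
Op 2: route key 86: none >= 86, wrap to smallest pos 55 -> NA
Op 3: route key 63: none >= 63, wrap to smallest pos 55 -> NA
Op 4: add NB@54 -> ring=[54:NB,55:NA]
Op 5: add NC@39 -> ring=[39:NC,54:NB,55:NA]
Op 6: add ND@76 -> ring=[39:NC,54:NB,55:NA,76:ND]
Final route key 41: smallest pos >= 41 is 54 -> NB

Answer: NB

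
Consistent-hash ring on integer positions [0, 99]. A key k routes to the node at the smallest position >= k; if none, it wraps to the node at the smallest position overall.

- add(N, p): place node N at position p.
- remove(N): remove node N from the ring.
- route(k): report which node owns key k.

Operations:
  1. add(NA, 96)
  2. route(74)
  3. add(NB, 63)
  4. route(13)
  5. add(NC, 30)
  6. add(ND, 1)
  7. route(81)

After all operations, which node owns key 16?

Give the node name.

Answer: NC

Derivation:
Op 1: add NA@96 -> ring=[96:NA]
Op 2: route key 74: smallest pos >= 74 is 96 -> NA
Op 3: add NB@63 -> ring=[63:NB,96:NA]
Op 4: route key 13: smallest pos >= 13 is 63 -> NB
Op 5: add NC@30 -> ring=[30:NC,63:NB,96:NA]
Op 6: add ND@1 -> ring=[1:ND,30:NC,63:NB,96:NA]
Op 7: route key 81: smallest pos >= 81 is 96 -> NA
Final route key 16: smallest pos >= 16 is 30 -> NC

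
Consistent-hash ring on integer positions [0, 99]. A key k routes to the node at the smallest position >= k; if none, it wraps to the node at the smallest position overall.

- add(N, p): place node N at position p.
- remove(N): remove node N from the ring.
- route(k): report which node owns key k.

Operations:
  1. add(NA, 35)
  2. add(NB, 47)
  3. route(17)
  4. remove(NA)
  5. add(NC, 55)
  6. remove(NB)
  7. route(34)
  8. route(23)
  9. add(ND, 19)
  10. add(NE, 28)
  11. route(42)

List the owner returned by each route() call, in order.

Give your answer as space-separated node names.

Op 1: add NA@35 -> ring=[35:NA]
Op 2: add NB@47 -> ring=[35:NA,47:NB]
Op 3: route key 17: smallest pos >= 17 is 35 -> NA
Op 4: remove NA -> ring=[47:NB]
Op 5: add NC@55 -> ring=[47:NB,55:NC]
Op 6: remove NB -> ring=[55:NC]
Op 7: route key 34: smallest pos >= 34 is 55 -> NC
Op 8: route key 23: smallest pos >= 23 is 55 -> NC
Op 9: add ND@19 -> ring=[19:ND,55:NC]
Op 10: add NE@28 -> ring=[19:ND,28:NE,55:NC]
Op 11: route key 42: smallest pos >= 42 is 55 -> NC

Answer: NA NC NC NC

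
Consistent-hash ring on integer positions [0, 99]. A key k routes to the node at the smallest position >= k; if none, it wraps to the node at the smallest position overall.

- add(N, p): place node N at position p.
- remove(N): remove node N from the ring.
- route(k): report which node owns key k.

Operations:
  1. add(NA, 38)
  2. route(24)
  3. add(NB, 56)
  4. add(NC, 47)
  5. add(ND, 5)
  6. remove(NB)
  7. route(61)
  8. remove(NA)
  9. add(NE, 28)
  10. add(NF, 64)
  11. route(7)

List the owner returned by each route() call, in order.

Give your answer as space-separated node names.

Op 1: add NA@38 -> ring=[38:NA]
Op 2: route key 24: smallest pos >= 24 is 38 -> NA
Op 3: add NB@56 -> ring=[38:NA,56:NB]
Op 4: add NC@47 -> ring=[38:NA,47:NC,56:NB]
Op 5: add ND@5 -> ring=[5:ND,38:NA,47:NC,56:NB]
Op 6: remove NB -> ring=[5:ND,38:NA,47:NC]
Op 7: route key 61: none >= 61, wrap to smallest pos 5 -> ND
Op 8: remove NA -> ring=[5:ND,47:NC]
Op 9: add NE@28 -> ring=[5:ND,28:NE,47:NC]
Op 10: add NF@64 -> ring=[5:ND,28:NE,47:NC,64:NF]
Op 11: route key 7: smallest pos >= 7 is 28 -> NE

Answer: NA ND NE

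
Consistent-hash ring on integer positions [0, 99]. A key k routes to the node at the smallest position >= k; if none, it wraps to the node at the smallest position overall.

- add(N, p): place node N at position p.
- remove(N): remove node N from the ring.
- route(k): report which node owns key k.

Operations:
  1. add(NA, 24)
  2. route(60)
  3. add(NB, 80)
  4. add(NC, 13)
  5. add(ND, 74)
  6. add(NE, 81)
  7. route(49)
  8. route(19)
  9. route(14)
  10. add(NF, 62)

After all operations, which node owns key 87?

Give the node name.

Answer: NC

Derivation:
Op 1: add NA@24 -> ring=[24:NA]
Op 2: route key 60: none >= 60, wrap to smallest pos 24 -> NA
Op 3: add NB@80 -> ring=[24:NA,80:NB]
Op 4: add NC@13 -> ring=[13:NC,24:NA,80:NB]
Op 5: add ND@74 -> ring=[13:NC,24:NA,74:ND,80:NB]
Op 6: add NE@81 -> ring=[13:NC,24:NA,74:ND,80:NB,81:NE]
Op 7: route key 49: smallest pos >= 49 is 74 -> ND
Op 8: route key 19: smallest pos >= 19 is 24 -> NA
Op 9: route key 14: smallest pos >= 14 is 24 -> NA
Op 10: add NF@62 -> ring=[13:NC,24:NA,62:NF,74:ND,80:NB,81:NE]
Final route key 87: none >= 87, wrap to smallest pos 13 -> NC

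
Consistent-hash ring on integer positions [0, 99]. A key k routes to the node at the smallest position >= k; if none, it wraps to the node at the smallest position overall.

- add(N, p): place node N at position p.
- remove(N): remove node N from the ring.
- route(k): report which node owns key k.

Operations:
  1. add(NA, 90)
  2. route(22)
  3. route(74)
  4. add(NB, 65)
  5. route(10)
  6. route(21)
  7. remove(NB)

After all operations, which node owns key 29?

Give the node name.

Op 1: add NA@90 -> ring=[90:NA]
Op 2: route key 22: smallest pos >= 22 is 90 -> NA
Op 3: route key 74: smallest pos >= 74 is 90 -> NA
Op 4: add NB@65 -> ring=[65:NB,90:NA]
Op 5: route key 10: smallest pos >= 10 is 65 -> NB
Op 6: route key 21: smallest pos >= 21 is 65 -> NB
Op 7: remove NB -> ring=[90:NA]
Final route key 29: smallest pos >= 29 is 90 -> NA

Answer: NA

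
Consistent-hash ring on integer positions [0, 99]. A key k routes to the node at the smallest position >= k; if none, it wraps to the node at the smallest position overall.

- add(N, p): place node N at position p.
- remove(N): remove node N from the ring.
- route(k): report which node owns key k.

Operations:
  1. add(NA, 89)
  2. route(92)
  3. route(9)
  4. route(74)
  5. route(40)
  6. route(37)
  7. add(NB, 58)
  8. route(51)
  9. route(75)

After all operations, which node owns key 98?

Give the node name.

Op 1: add NA@89 -> ring=[89:NA]
Op 2: route key 92: none >= 92, wrap to smallest pos 89 -> NA
Op 3: route key 9: smallest pos >= 9 is 89 -> NA
Op 4: route key 74: smallest pos >= 74 is 89 -> NA
Op 5: route key 40: smallest pos >= 40 is 89 -> NA
Op 6: route key 37: smallest pos >= 37 is 89 -> NA
Op 7: add NB@58 -> ring=[58:NB,89:NA]
Op 8: route key 51: smallest pos >= 51 is 58 -> NB
Op 9: route key 75: smallest pos >= 75 is 89 -> NA
Final route key 98: none >= 98, wrap to smallest pos 58 -> NB

Answer: NB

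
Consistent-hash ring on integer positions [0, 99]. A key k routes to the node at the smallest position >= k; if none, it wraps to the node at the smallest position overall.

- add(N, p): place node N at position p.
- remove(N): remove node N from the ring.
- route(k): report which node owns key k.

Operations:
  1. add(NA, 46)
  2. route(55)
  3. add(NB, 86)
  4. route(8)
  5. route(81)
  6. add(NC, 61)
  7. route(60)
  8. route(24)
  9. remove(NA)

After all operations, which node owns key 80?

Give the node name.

Answer: NB

Derivation:
Op 1: add NA@46 -> ring=[46:NA]
Op 2: route key 55: none >= 55, wrap to smallest pos 46 -> NA
Op 3: add NB@86 -> ring=[46:NA,86:NB]
Op 4: route key 8: smallest pos >= 8 is 46 -> NA
Op 5: route key 81: smallest pos >= 81 is 86 -> NB
Op 6: add NC@61 -> ring=[46:NA,61:NC,86:NB]
Op 7: route key 60: smallest pos >= 60 is 61 -> NC
Op 8: route key 24: smallest pos >= 24 is 46 -> NA
Op 9: remove NA -> ring=[61:NC,86:NB]
Final route key 80: smallest pos >= 80 is 86 -> NB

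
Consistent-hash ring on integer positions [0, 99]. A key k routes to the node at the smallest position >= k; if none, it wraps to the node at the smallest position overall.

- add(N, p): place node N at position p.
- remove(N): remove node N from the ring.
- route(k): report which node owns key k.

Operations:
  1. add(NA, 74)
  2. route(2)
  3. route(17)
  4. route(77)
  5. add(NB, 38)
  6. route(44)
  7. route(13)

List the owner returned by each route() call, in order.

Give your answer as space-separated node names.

Answer: NA NA NA NA NB

Derivation:
Op 1: add NA@74 -> ring=[74:NA]
Op 2: route key 2: smallest pos >= 2 is 74 -> NA
Op 3: route key 17: smallest pos >= 17 is 74 -> NA
Op 4: route key 77: none >= 77, wrap to smallest pos 74 -> NA
Op 5: add NB@38 -> ring=[38:NB,74:NA]
Op 6: route key 44: smallest pos >= 44 is 74 -> NA
Op 7: route key 13: smallest pos >= 13 is 38 -> NB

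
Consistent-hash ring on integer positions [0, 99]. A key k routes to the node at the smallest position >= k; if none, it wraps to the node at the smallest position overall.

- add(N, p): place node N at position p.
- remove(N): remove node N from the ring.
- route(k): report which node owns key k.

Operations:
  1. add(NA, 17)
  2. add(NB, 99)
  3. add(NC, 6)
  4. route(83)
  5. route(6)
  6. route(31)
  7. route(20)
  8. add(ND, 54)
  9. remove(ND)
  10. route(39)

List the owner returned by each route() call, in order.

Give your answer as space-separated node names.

Answer: NB NC NB NB NB

Derivation:
Op 1: add NA@17 -> ring=[17:NA]
Op 2: add NB@99 -> ring=[17:NA,99:NB]
Op 3: add NC@6 -> ring=[6:NC,17:NA,99:NB]
Op 4: route key 83: smallest pos >= 83 is 99 -> NB
Op 5: route key 6: smallest pos >= 6 is 6 -> NC
Op 6: route key 31: smallest pos >= 31 is 99 -> NB
Op 7: route key 20: smallest pos >= 20 is 99 -> NB
Op 8: add ND@54 -> ring=[6:NC,17:NA,54:ND,99:NB]
Op 9: remove ND -> ring=[6:NC,17:NA,99:NB]
Op 10: route key 39: smallest pos >= 39 is 99 -> NB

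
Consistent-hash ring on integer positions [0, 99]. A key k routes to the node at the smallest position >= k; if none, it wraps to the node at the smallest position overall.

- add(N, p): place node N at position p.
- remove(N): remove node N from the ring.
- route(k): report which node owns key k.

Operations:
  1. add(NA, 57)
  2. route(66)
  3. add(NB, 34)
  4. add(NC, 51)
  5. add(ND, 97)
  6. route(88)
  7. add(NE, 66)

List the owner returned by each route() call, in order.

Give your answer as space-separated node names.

Op 1: add NA@57 -> ring=[57:NA]
Op 2: route key 66: none >= 66, wrap to smallest pos 57 -> NA
Op 3: add NB@34 -> ring=[34:NB,57:NA]
Op 4: add NC@51 -> ring=[34:NB,51:NC,57:NA]
Op 5: add ND@97 -> ring=[34:NB,51:NC,57:NA,97:ND]
Op 6: route key 88: smallest pos >= 88 is 97 -> ND
Op 7: add NE@66 -> ring=[34:NB,51:NC,57:NA,66:NE,97:ND]

Answer: NA ND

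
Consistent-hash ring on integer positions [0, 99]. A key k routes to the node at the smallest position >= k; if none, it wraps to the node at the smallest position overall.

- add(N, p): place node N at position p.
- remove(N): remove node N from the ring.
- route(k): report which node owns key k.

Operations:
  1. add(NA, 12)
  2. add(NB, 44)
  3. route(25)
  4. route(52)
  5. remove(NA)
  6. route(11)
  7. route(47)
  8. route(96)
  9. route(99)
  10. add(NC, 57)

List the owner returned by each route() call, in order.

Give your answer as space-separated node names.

Answer: NB NA NB NB NB NB

Derivation:
Op 1: add NA@12 -> ring=[12:NA]
Op 2: add NB@44 -> ring=[12:NA,44:NB]
Op 3: route key 25: smallest pos >= 25 is 44 -> NB
Op 4: route key 52: none >= 52, wrap to smallest pos 12 -> NA
Op 5: remove NA -> ring=[44:NB]
Op 6: route key 11: smallest pos >= 11 is 44 -> NB
Op 7: route key 47: none >= 47, wrap to smallest pos 44 -> NB
Op 8: route key 96: none >= 96, wrap to smallest pos 44 -> NB
Op 9: route key 99: none >= 99, wrap to smallest pos 44 -> NB
Op 10: add NC@57 -> ring=[44:NB,57:NC]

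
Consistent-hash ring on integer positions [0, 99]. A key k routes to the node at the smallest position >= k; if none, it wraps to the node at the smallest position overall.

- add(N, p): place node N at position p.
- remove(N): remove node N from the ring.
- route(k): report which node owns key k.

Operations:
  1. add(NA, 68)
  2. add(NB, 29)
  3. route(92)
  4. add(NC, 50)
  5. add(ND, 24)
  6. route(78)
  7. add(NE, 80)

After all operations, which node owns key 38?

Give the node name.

Op 1: add NA@68 -> ring=[68:NA]
Op 2: add NB@29 -> ring=[29:NB,68:NA]
Op 3: route key 92: none >= 92, wrap to smallest pos 29 -> NB
Op 4: add NC@50 -> ring=[29:NB,50:NC,68:NA]
Op 5: add ND@24 -> ring=[24:ND,29:NB,50:NC,68:NA]
Op 6: route key 78: none >= 78, wrap to smallest pos 24 -> ND
Op 7: add NE@80 -> ring=[24:ND,29:NB,50:NC,68:NA,80:NE]
Final route key 38: smallest pos >= 38 is 50 -> NC

Answer: NC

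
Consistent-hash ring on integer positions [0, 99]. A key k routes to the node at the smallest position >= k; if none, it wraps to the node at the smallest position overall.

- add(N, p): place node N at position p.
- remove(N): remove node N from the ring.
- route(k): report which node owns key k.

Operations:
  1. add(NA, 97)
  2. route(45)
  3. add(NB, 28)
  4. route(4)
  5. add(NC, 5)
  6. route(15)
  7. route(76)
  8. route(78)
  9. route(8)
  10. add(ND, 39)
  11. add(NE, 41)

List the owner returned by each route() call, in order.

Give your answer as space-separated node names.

Answer: NA NB NB NA NA NB

Derivation:
Op 1: add NA@97 -> ring=[97:NA]
Op 2: route key 45: smallest pos >= 45 is 97 -> NA
Op 3: add NB@28 -> ring=[28:NB,97:NA]
Op 4: route key 4: smallest pos >= 4 is 28 -> NB
Op 5: add NC@5 -> ring=[5:NC,28:NB,97:NA]
Op 6: route key 15: smallest pos >= 15 is 28 -> NB
Op 7: route key 76: smallest pos >= 76 is 97 -> NA
Op 8: route key 78: smallest pos >= 78 is 97 -> NA
Op 9: route key 8: smallest pos >= 8 is 28 -> NB
Op 10: add ND@39 -> ring=[5:NC,28:NB,39:ND,97:NA]
Op 11: add NE@41 -> ring=[5:NC,28:NB,39:ND,41:NE,97:NA]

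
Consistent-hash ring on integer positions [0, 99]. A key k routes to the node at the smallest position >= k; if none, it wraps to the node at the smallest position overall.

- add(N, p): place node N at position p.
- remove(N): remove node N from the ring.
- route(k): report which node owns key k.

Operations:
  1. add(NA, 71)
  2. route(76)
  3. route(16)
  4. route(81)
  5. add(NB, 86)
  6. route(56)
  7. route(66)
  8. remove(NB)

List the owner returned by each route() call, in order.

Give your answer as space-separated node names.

Op 1: add NA@71 -> ring=[71:NA]
Op 2: route key 76: none >= 76, wrap to smallest pos 71 -> NA
Op 3: route key 16: smallest pos >= 16 is 71 -> NA
Op 4: route key 81: none >= 81, wrap to smallest pos 71 -> NA
Op 5: add NB@86 -> ring=[71:NA,86:NB]
Op 6: route key 56: smallest pos >= 56 is 71 -> NA
Op 7: route key 66: smallest pos >= 66 is 71 -> NA
Op 8: remove NB -> ring=[71:NA]

Answer: NA NA NA NA NA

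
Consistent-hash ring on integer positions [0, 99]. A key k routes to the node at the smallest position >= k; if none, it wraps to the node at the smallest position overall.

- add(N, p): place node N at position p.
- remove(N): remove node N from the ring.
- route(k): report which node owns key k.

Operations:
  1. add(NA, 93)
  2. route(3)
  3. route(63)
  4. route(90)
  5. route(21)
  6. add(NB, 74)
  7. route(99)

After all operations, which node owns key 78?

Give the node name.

Op 1: add NA@93 -> ring=[93:NA]
Op 2: route key 3: smallest pos >= 3 is 93 -> NA
Op 3: route key 63: smallest pos >= 63 is 93 -> NA
Op 4: route key 90: smallest pos >= 90 is 93 -> NA
Op 5: route key 21: smallest pos >= 21 is 93 -> NA
Op 6: add NB@74 -> ring=[74:NB,93:NA]
Op 7: route key 99: none >= 99, wrap to smallest pos 74 -> NB
Final route key 78: smallest pos >= 78 is 93 -> NA

Answer: NA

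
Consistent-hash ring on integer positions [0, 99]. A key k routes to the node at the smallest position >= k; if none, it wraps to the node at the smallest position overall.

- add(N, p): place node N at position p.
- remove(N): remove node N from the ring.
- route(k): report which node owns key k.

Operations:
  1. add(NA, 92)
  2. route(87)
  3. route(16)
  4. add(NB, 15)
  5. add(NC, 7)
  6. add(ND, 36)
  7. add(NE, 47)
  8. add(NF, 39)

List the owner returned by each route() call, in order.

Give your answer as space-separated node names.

Answer: NA NA

Derivation:
Op 1: add NA@92 -> ring=[92:NA]
Op 2: route key 87: smallest pos >= 87 is 92 -> NA
Op 3: route key 16: smallest pos >= 16 is 92 -> NA
Op 4: add NB@15 -> ring=[15:NB,92:NA]
Op 5: add NC@7 -> ring=[7:NC,15:NB,92:NA]
Op 6: add ND@36 -> ring=[7:NC,15:NB,36:ND,92:NA]
Op 7: add NE@47 -> ring=[7:NC,15:NB,36:ND,47:NE,92:NA]
Op 8: add NF@39 -> ring=[7:NC,15:NB,36:ND,39:NF,47:NE,92:NA]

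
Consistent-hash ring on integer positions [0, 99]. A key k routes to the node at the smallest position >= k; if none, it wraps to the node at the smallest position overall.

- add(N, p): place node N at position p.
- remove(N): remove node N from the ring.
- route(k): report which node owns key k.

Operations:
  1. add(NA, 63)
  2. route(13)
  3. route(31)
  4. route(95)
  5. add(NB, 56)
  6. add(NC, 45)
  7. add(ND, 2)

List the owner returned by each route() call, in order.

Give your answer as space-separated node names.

Op 1: add NA@63 -> ring=[63:NA]
Op 2: route key 13: smallest pos >= 13 is 63 -> NA
Op 3: route key 31: smallest pos >= 31 is 63 -> NA
Op 4: route key 95: none >= 95, wrap to smallest pos 63 -> NA
Op 5: add NB@56 -> ring=[56:NB,63:NA]
Op 6: add NC@45 -> ring=[45:NC,56:NB,63:NA]
Op 7: add ND@2 -> ring=[2:ND,45:NC,56:NB,63:NA]

Answer: NA NA NA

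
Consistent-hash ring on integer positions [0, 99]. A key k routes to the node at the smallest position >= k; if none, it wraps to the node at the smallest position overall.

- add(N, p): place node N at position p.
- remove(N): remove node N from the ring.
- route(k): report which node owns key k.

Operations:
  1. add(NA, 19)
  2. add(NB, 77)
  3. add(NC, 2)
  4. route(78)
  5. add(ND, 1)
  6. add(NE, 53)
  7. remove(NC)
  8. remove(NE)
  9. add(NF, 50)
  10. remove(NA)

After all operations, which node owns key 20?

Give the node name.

Op 1: add NA@19 -> ring=[19:NA]
Op 2: add NB@77 -> ring=[19:NA,77:NB]
Op 3: add NC@2 -> ring=[2:NC,19:NA,77:NB]
Op 4: route key 78: none >= 78, wrap to smallest pos 2 -> NC
Op 5: add ND@1 -> ring=[1:ND,2:NC,19:NA,77:NB]
Op 6: add NE@53 -> ring=[1:ND,2:NC,19:NA,53:NE,77:NB]
Op 7: remove NC -> ring=[1:ND,19:NA,53:NE,77:NB]
Op 8: remove NE -> ring=[1:ND,19:NA,77:NB]
Op 9: add NF@50 -> ring=[1:ND,19:NA,50:NF,77:NB]
Op 10: remove NA -> ring=[1:ND,50:NF,77:NB]
Final route key 20: smallest pos >= 20 is 50 -> NF

Answer: NF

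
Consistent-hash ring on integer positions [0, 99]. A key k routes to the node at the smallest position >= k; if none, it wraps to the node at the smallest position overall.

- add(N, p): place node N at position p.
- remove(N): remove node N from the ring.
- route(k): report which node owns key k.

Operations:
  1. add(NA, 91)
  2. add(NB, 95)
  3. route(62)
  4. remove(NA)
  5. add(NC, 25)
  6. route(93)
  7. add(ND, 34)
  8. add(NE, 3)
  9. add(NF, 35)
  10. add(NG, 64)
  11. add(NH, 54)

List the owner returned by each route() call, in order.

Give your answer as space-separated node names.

Op 1: add NA@91 -> ring=[91:NA]
Op 2: add NB@95 -> ring=[91:NA,95:NB]
Op 3: route key 62: smallest pos >= 62 is 91 -> NA
Op 4: remove NA -> ring=[95:NB]
Op 5: add NC@25 -> ring=[25:NC,95:NB]
Op 6: route key 93: smallest pos >= 93 is 95 -> NB
Op 7: add ND@34 -> ring=[25:NC,34:ND,95:NB]
Op 8: add NE@3 -> ring=[3:NE,25:NC,34:ND,95:NB]
Op 9: add NF@35 -> ring=[3:NE,25:NC,34:ND,35:NF,95:NB]
Op 10: add NG@64 -> ring=[3:NE,25:NC,34:ND,35:NF,64:NG,95:NB]
Op 11: add NH@54 -> ring=[3:NE,25:NC,34:ND,35:NF,54:NH,64:NG,95:NB]

Answer: NA NB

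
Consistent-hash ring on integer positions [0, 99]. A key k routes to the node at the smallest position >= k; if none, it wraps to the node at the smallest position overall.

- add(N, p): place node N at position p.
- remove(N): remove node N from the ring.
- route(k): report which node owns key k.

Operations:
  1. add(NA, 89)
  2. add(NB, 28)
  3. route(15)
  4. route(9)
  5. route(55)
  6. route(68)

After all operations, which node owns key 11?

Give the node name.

Op 1: add NA@89 -> ring=[89:NA]
Op 2: add NB@28 -> ring=[28:NB,89:NA]
Op 3: route key 15: smallest pos >= 15 is 28 -> NB
Op 4: route key 9: smallest pos >= 9 is 28 -> NB
Op 5: route key 55: smallest pos >= 55 is 89 -> NA
Op 6: route key 68: smallest pos >= 68 is 89 -> NA
Final route key 11: smallest pos >= 11 is 28 -> NB

Answer: NB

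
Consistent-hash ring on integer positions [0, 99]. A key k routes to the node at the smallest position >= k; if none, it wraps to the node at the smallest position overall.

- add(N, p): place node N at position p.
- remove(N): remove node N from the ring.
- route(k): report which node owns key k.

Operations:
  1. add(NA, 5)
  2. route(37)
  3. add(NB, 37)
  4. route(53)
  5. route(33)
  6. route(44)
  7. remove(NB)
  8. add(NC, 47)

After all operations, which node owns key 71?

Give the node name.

Op 1: add NA@5 -> ring=[5:NA]
Op 2: route key 37: none >= 37, wrap to smallest pos 5 -> NA
Op 3: add NB@37 -> ring=[5:NA,37:NB]
Op 4: route key 53: none >= 53, wrap to smallest pos 5 -> NA
Op 5: route key 33: smallest pos >= 33 is 37 -> NB
Op 6: route key 44: none >= 44, wrap to smallest pos 5 -> NA
Op 7: remove NB -> ring=[5:NA]
Op 8: add NC@47 -> ring=[5:NA,47:NC]
Final route key 71: none >= 71, wrap to smallest pos 5 -> NA

Answer: NA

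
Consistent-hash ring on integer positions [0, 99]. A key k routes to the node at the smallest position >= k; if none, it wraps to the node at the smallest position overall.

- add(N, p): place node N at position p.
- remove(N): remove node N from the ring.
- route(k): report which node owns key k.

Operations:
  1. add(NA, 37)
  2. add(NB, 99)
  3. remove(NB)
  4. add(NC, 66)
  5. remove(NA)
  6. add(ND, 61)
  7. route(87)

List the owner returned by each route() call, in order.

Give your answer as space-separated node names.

Op 1: add NA@37 -> ring=[37:NA]
Op 2: add NB@99 -> ring=[37:NA,99:NB]
Op 3: remove NB -> ring=[37:NA]
Op 4: add NC@66 -> ring=[37:NA,66:NC]
Op 5: remove NA -> ring=[66:NC]
Op 6: add ND@61 -> ring=[61:ND,66:NC]
Op 7: route key 87: none >= 87, wrap to smallest pos 61 -> ND

Answer: ND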